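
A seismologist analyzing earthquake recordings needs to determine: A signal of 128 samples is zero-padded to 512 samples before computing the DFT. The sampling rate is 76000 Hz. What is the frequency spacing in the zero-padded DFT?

Original DFT: N = 128, resolution = f_s/N = 76000/128 = 2375/4 Hz
Zero-padded DFT: N = 512, resolution = f_s/N = 76000/512 = 2375/16 Hz
Zero-padding interpolates the spectrum (finer frequency grid)
but does NOT improve the true spectral resolution (ability to resolve close frequencies).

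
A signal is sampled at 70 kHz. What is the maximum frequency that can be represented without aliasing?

The maximum frequency that can be represented without aliasing
is the Nyquist frequency: f_max = f_s / 2 = 70 kHz / 2 = 35 kHz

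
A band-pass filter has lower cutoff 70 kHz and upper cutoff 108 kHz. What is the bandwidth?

Bandwidth = f_high - f_low
= 108 kHz - 70 kHz = 38 kHz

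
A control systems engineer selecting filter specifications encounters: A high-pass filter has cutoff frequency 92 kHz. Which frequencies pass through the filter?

A high-pass filter passes all frequencies above the cutoff frequency 92 kHz and attenuates lower frequencies.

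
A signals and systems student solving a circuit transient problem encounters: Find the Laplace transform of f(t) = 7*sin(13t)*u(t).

Standard pair: sin(wt)*u(t) <-> w/(s^2+w^2)
With w = 13: L{7*sin(13t)*u(t)} = 91/(s^2+169)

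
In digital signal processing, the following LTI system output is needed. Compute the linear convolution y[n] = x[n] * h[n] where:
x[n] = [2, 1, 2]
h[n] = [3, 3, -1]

y[n] = sum_k x[k]*h[n-k]. Output length = len(x) + len(h) - 1 = 3 + 3 - 1 = 5.
y[0] = 2*3 = 6
y[1] = 1*3 + 2*3 = 9
y[2] = 2*3 + 1*3 + 2*-1 = 7
y[3] = 2*3 + 1*-1 = 5
y[4] = 2*-1 = -2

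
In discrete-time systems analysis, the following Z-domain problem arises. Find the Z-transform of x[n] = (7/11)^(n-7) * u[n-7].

Time-shifting property: if X(z) = Z{x[n]}, then Z{x[n-d]} = z^(-d) * X(z)
X(z) = z/(z - 7/11) for x[n] = (7/11)^n * u[n]
Z{x[n-7]} = z^(-7) * z/(z - 7/11) = z^(-6)/(z - 7/11)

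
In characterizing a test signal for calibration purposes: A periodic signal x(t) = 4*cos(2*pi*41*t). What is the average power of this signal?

Average power of A*cos(wt) is A^2/2.
P = 4^2 / 2 = 16/2 = 8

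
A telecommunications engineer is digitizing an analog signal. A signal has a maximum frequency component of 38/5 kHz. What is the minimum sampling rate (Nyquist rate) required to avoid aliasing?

By the Nyquist-Shannon sampling theorem,
the minimum sampling rate (Nyquist rate) must be at least 2 * f_max.
Nyquist rate = 2 * 38/5 kHz = 76/5 kHz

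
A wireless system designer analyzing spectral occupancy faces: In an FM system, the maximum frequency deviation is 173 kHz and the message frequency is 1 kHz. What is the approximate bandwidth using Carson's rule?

Carson's rule: BW = 2*(delta_f + f_m)
= 2*(173 + 1) kHz = 348 kHz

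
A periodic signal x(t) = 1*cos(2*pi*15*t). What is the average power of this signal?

Average power of A*cos(wt) is A^2/2.
P = 1^2 / 2 = 1/2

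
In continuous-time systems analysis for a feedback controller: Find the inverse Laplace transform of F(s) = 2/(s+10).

Standard pair: k/(s+a) <-> k*e^(-at)*u(t)
With k=2, a=10: f(t) = 2*e^(-10t)*u(t)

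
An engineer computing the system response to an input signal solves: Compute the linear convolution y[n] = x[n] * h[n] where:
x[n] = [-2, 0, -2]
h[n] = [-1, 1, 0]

y[n] = sum_k x[k]*h[n-k]. Output length = len(x) + len(h) - 1 = 3 + 3 - 1 = 5.
y[0] = -2*-1 = 2
y[1] = 0*-1 + -2*1 = -2
y[2] = -2*-1 + 0*1 + -2*0 = 2
y[3] = -2*1 + 0*0 = -2
y[4] = -2*0 = 0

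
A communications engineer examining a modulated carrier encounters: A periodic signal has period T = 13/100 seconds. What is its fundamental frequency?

The fundamental frequency is the reciprocal of the period.
f = 1/T = 1/(13/100) = 100/13 Hz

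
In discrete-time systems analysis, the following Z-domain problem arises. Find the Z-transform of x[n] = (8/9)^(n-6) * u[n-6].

Time-shifting property: if X(z) = Z{x[n]}, then Z{x[n-d]} = z^(-d) * X(z)
X(z) = z/(z - 8/9) for x[n] = (8/9)^n * u[n]
Z{x[n-6]} = z^(-6) * z/(z - 8/9) = z^(-5)/(z - 8/9)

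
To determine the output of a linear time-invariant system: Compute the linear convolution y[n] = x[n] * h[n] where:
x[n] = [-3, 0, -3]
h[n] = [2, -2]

y[n] = sum_k x[k]*h[n-k]. Output length = len(x) + len(h) - 1 = 3 + 2 - 1 = 4.
y[0] = -3*2 = -6
y[1] = 0*2 + -3*-2 = 6
y[2] = -3*2 + 0*-2 = -6
y[3] = -3*-2 = 6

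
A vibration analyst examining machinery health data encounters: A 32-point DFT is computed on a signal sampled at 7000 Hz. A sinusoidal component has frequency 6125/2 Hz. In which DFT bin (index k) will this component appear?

DFT frequency resolution = f_s/N = 7000/32 = 875/4 Hz
Bin index k = f_signal / resolution = 6125/2 / 875/4 = 14
The signal frequency 6125/2 Hz falls in DFT bin k = 14.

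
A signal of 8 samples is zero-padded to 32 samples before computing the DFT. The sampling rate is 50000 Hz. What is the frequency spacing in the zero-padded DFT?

Original DFT: N = 8, resolution = f_s/N = 50000/8 = 6250 Hz
Zero-padded DFT: N = 32, resolution = f_s/N = 50000/32 = 3125/2 Hz
Zero-padding interpolates the spectrum (finer frequency grid)
but does NOT improve the true spectral resolution (ability to resolve close frequencies).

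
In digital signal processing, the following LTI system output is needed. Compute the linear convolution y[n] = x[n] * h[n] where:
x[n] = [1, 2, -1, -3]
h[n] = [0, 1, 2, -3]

y[n] = sum_k x[k]*h[n-k]. Output length = len(x) + len(h) - 1 = 4 + 4 - 1 = 7.
y[0] = 1*0 = 0
y[1] = 2*0 + 1*1 = 1
y[2] = -1*0 + 2*1 + 1*2 = 4
y[3] = -3*0 + -1*1 + 2*2 + 1*-3 = 0
y[4] = -3*1 + -1*2 + 2*-3 = -11
y[5] = -3*2 + -1*-3 = -3
y[6] = -3*-3 = 9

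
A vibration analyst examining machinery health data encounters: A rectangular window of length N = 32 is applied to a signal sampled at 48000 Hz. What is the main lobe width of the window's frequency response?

For a rectangular window of length N,
the main lobe width in frequency is 2*f_s/N.
= 2*48000/32 = 3000 Hz
This determines the minimum frequency separation for resolving two sinusoids.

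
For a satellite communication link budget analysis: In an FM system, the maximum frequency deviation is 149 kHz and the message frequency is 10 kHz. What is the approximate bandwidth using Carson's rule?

Carson's rule: BW = 2*(delta_f + f_m)
= 2*(149 + 10) kHz = 318 kHz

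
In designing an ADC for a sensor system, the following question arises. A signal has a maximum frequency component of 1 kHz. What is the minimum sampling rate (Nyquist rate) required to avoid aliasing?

By the Nyquist-Shannon sampling theorem,
the minimum sampling rate (Nyquist rate) must be at least 2 * f_max.
Nyquist rate = 2 * 1 kHz = 2 kHz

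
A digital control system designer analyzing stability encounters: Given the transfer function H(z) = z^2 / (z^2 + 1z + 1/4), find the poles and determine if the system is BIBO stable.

Poles are roots of the denominator: z^2 + 1z + 1/4 = 0.
Quadratic formula: z = [-(1) +/- sqrt((1)^2 - 4*(1/4))] / 2
Discriminant = 1 - 1 = 0; sqrt = 0.
z = (-1 +/- 0) / 2 = -1/2 (repeated root).
|p1| = 1/2, |p2| = 1/2.
For BIBO stability, all poles must lie inside the unit circle (|p| < 1).
System is STABLE since both |p| < 1.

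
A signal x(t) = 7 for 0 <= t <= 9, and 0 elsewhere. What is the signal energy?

Energy = integral of |x(t)|^2 dt over the signal duration
= 7^2 * 9 = 49 * 9 = 441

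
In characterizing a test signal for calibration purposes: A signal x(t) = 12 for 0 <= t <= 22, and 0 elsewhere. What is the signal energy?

Energy = integral of |x(t)|^2 dt over the signal duration
= 12^2 * 22 = 144 * 22 = 3168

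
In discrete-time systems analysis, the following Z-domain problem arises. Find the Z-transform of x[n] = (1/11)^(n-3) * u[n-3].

Time-shifting property: if X(z) = Z{x[n]}, then Z{x[n-d]} = z^(-d) * X(z)
X(z) = z/(z - 1/11) for x[n] = (1/11)^n * u[n]
Z{x[n-3]} = z^(-3) * z/(z - 1/11) = z^(-2)/(z - 1/11)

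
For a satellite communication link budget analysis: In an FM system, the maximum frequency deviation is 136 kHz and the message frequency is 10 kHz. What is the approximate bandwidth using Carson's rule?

Carson's rule: BW = 2*(delta_f + f_m)
= 2*(136 + 10) kHz = 292 kHz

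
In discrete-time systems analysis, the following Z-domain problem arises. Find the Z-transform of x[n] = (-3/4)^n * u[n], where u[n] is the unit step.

The Z-transform of a^n * u[n] is z/(z-a) for |z| > |a|.
Here a = -3/4, so X(z) = z/(z - (-3/4)) = 4z/(4z + 3)
ROC: |z| > 3/4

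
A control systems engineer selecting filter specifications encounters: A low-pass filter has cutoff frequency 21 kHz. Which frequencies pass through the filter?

A low-pass filter passes all frequencies below the cutoff frequency 21 kHz and attenuates higher frequencies.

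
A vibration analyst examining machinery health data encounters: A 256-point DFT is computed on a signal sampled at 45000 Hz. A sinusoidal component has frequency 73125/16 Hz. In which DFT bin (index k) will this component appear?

DFT frequency resolution = f_s/N = 45000/256 = 5625/32 Hz
Bin index k = f_signal / resolution = 73125/16 / 5625/32 = 26
The signal frequency 73125/16 Hz falls in DFT bin k = 26.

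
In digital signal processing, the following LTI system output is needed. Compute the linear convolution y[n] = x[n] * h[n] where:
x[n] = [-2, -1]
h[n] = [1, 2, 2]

y[n] = sum_k x[k]*h[n-k]. Output length = len(x) + len(h) - 1 = 2 + 3 - 1 = 4.
y[0] = -2*1 = -2
y[1] = -1*1 + -2*2 = -5
y[2] = -1*2 + -2*2 = -6
y[3] = -1*2 = -2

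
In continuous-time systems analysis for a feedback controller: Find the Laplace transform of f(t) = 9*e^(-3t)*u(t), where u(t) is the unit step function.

Standard Laplace transform pair:
e^(-at)*u(t) <-> 1/(s+a)
With a = 3: L{9*e^(-3t)*u(t)} = 9/(s+3), ROC: Re(s) > -3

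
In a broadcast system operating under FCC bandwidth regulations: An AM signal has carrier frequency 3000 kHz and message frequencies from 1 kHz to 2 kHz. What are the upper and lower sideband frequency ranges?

Upper sideband (USB) = fc + [fm_low, fm_high] = 3000 + [1, 2] = [3001, 3002] kHz
Lower sideband (LSB) = fc - [fm_high, fm_low] = 3000 - [2, 1] = [2998, 2999] kHz
Total occupied spectrum: 2998 kHz to 3002 kHz (plus carrier at 3000 kHz)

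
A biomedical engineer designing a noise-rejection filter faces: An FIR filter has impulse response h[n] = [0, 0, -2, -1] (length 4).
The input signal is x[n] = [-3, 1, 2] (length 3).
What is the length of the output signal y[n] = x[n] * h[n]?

For linear convolution, the output length is:
len(y) = len(x) + len(h) - 1 = 3 + 4 - 1 = 6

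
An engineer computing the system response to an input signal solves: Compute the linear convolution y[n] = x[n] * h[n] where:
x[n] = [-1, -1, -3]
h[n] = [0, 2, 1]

y[n] = sum_k x[k]*h[n-k]. Output length = len(x) + len(h) - 1 = 3 + 3 - 1 = 5.
y[0] = -1*0 = 0
y[1] = -1*0 + -1*2 = -2
y[2] = -3*0 + -1*2 + -1*1 = -3
y[3] = -3*2 + -1*1 = -7
y[4] = -3*1 = -3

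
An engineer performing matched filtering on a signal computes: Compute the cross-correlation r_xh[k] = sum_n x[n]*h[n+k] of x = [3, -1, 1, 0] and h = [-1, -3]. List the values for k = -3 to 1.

Both sequences indexed from 0 and zero outside their support.
Lags with overlap: k = -3 to 1.
  r_xh[-3] = x[3]*h[0] = 0
  r_xh[-2] = x[2]*h[0] + x[3]*h[1] = -1
  r_xh[-1] = x[1]*h[0] + x[2]*h[1] = -2
  r_xh[0] = x[0]*h[0] + x[1]*h[1] = 0
  r_xh[1] = x[0]*h[1] = -9
r_xh = [0, -1, -2, 0, -9] (for k = -3, ..., 1)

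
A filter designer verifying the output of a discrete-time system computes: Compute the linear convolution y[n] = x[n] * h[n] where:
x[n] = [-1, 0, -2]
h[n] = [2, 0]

y[n] = sum_k x[k]*h[n-k]. Output length = len(x) + len(h) - 1 = 3 + 2 - 1 = 4.
y[0] = -1*2 = -2
y[1] = 0*2 + -1*0 = 0
y[2] = -2*2 + 0*0 = -4
y[3] = -2*0 = 0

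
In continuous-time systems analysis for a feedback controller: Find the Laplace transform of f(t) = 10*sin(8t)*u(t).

Standard pair: sin(wt)*u(t) <-> w/(s^2+w^2)
With w = 8: L{10*sin(8t)*u(t)} = 80/(s^2+64)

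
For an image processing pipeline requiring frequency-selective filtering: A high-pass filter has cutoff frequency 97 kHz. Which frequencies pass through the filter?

A high-pass filter passes all frequencies above the cutoff frequency 97 kHz and attenuates lower frequencies.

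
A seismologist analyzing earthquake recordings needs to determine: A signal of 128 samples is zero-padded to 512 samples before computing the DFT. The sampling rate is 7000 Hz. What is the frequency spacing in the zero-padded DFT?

Original DFT: N = 128, resolution = f_s/N = 7000/128 = 875/16 Hz
Zero-padded DFT: N = 512, resolution = f_s/N = 7000/512 = 875/64 Hz
Zero-padding interpolates the spectrum (finer frequency grid)
but does NOT improve the true spectral resolution (ability to resolve close frequencies).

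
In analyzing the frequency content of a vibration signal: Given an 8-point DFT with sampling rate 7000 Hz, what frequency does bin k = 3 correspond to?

The frequency of DFT bin k is: f_k = k * f_s / N
f_3 = 3 * 7000 / 8 = 2625 Hz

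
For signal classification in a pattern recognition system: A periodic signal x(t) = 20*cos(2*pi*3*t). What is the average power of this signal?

Average power of A*cos(wt) is A^2/2.
P = 20^2 / 2 = 400/2 = 200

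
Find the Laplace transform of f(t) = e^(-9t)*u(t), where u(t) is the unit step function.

Standard Laplace transform pair:
e^(-at)*u(t) <-> 1/(s+a)
With a = 9: L{e^(-9t)*u(t)} = 1/(s+9), ROC: Re(s) > -9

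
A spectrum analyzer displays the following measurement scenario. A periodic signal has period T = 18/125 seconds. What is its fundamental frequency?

The fundamental frequency is the reciprocal of the period.
f = 1/T = 1/(18/125) = 125/18 Hz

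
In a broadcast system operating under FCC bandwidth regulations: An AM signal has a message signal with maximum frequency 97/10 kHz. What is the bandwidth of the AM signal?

In AM (double-sideband), the bandwidth is twice the message frequency.
BW = 2 * f_m = 2 * 97/10 kHz = 97/5 kHz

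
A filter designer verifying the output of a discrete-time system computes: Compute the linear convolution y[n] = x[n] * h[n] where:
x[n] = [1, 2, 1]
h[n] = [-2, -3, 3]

y[n] = sum_k x[k]*h[n-k]. Output length = len(x) + len(h) - 1 = 3 + 3 - 1 = 5.
y[0] = 1*-2 = -2
y[1] = 2*-2 + 1*-3 = -7
y[2] = 1*-2 + 2*-3 + 1*3 = -5
y[3] = 1*-3 + 2*3 = 3
y[4] = 1*3 = 3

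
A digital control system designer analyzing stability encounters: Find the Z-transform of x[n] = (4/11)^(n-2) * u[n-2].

Time-shifting property: if X(z) = Z{x[n]}, then Z{x[n-d]} = z^(-d) * X(z)
X(z) = z/(z - 4/11) for x[n] = (4/11)^n * u[n]
Z{x[n-2]} = z^(-2) * z/(z - 4/11) = z^(-1)/(z - 4/11)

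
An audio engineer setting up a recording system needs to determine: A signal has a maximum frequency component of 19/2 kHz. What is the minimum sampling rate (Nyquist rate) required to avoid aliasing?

By the Nyquist-Shannon sampling theorem,
the minimum sampling rate (Nyquist rate) must be at least 2 * f_max.
Nyquist rate = 2 * 19/2 kHz = 19 kHz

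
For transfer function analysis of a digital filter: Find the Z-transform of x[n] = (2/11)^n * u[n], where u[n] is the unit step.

The Z-transform of a^n * u[n] is z/(z-a) for |z| > |a|.
Here a = 2/11, so X(z) = z/(z - (2/11)) = 11z/(11z - 2)
ROC: |z| > 2/11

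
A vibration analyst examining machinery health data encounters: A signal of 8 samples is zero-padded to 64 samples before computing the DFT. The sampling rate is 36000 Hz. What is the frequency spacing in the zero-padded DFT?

Original DFT: N = 8, resolution = f_s/N = 36000/8 = 4500 Hz
Zero-padded DFT: N = 64, resolution = f_s/N = 36000/64 = 1125/2 Hz
Zero-padding interpolates the spectrum (finer frequency grid)
but does NOT improve the true spectral resolution (ability to resolve close frequencies).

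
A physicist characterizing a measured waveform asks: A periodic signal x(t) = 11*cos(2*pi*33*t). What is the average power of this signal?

Average power of A*cos(wt) is A^2/2.
P = 11^2 / 2 = 121/2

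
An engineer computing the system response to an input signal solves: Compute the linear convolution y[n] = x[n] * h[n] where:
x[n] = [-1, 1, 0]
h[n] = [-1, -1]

y[n] = sum_k x[k]*h[n-k]. Output length = len(x) + len(h) - 1 = 3 + 2 - 1 = 4.
y[0] = -1*-1 = 1
y[1] = 1*-1 + -1*-1 = 0
y[2] = 0*-1 + 1*-1 = -1
y[3] = 0*-1 = 0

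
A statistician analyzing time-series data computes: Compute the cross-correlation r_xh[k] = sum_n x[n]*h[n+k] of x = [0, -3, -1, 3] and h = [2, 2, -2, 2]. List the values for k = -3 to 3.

Both sequences indexed from 0 and zero outside their support.
Lags with overlap: k = -3 to 3.
  r_xh[-3] = x[3]*h[0] = 6
  r_xh[-2] = x[2]*h[0] + x[3]*h[1] = 4
  r_xh[-1] = x[1]*h[0] + x[2]*h[1] + x[3]*h[2] = -14
  r_xh[0] = x[0]*h[0] + x[1]*h[1] + x[2]*h[2] + x[3]*h[3] = 2
  r_xh[1] = x[0]*h[1] + x[1]*h[2] + x[2]*h[3] = 4
  r_xh[2] = x[0]*h[2] + x[1]*h[3] = -6
  r_xh[3] = x[0]*h[3] = 0
r_xh = [6, 4, -14, 2, 4, -6, 0] (for k = -3, ..., 3)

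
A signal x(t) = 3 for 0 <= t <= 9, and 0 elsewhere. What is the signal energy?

Energy = integral of |x(t)|^2 dt over the signal duration
= 3^2 * 9 = 9 * 9 = 81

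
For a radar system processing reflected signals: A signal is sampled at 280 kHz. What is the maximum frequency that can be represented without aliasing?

The maximum frequency that can be represented without aliasing
is the Nyquist frequency: f_max = f_s / 2 = 280 kHz / 2 = 140 kHz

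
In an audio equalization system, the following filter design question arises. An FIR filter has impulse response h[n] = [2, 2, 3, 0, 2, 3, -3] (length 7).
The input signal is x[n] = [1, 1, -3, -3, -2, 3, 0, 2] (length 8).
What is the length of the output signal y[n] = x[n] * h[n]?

For linear convolution, the output length is:
len(y) = len(x) + len(h) - 1 = 8 + 7 - 1 = 14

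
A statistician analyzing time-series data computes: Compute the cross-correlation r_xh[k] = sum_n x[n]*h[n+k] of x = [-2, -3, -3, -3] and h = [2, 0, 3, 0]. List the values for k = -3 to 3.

Both sequences indexed from 0 and zero outside their support.
Lags with overlap: k = -3 to 3.
  r_xh[-3] = x[3]*h[0] = -6
  r_xh[-2] = x[2]*h[0] + x[3]*h[1] = -6
  r_xh[-1] = x[1]*h[0] + x[2]*h[1] + x[3]*h[2] = -15
  r_xh[0] = x[0]*h[0] + x[1]*h[1] + x[2]*h[2] + x[3]*h[3] = -13
  r_xh[1] = x[0]*h[1] + x[1]*h[2] + x[2]*h[3] = -9
  r_xh[2] = x[0]*h[2] + x[1]*h[3] = -6
  r_xh[3] = x[0]*h[3] = 0
r_xh = [-6, -6, -15, -13, -9, -6, 0] (for k = -3, ..., 3)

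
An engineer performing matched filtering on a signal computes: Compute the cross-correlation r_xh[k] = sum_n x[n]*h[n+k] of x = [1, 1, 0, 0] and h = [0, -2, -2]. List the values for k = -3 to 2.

Both sequences indexed from 0 and zero outside their support.
Lags with overlap: k = -3 to 2.
  r_xh[-3] = x[3]*h[0] = 0
  r_xh[-2] = x[2]*h[0] + x[3]*h[1] = 0
  r_xh[-1] = x[1]*h[0] + x[2]*h[1] + x[3]*h[2] = 0
  r_xh[0] = x[0]*h[0] + x[1]*h[1] + x[2]*h[2] = -2
  r_xh[1] = x[0]*h[1] + x[1]*h[2] = -4
  r_xh[2] = x[0]*h[2] = -2
r_xh = [0, 0, 0, -2, -4, -2] (for k = -3, ..., 2)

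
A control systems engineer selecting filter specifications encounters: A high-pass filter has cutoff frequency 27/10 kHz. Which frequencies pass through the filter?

A high-pass filter passes all frequencies above the cutoff frequency 27/10 kHz and attenuates lower frequencies.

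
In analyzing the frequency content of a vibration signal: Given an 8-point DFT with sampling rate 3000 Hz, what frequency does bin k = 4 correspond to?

The frequency of DFT bin k is: f_k = k * f_s / N
f_4 = 4 * 3000 / 8 = 1500 Hz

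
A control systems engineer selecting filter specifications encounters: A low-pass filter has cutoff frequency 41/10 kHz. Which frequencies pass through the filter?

A low-pass filter passes all frequencies below the cutoff frequency 41/10 kHz and attenuates higher frequencies.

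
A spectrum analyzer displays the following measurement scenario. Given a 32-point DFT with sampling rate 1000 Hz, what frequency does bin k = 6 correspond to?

The frequency of DFT bin k is: f_k = k * f_s / N
f_6 = 6 * 1000 / 32 = 375/2 Hz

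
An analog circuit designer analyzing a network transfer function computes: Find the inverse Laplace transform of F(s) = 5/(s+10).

Standard pair: k/(s+a) <-> k*e^(-at)*u(t)
With k=5, a=10: f(t) = 5*e^(-10t)*u(t)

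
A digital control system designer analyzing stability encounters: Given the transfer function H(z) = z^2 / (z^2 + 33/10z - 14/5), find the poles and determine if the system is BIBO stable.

Poles are roots of the denominator: z^2 + 33/10z - 14/5 = 0.
Quadratic formula: z = [-(33/10) +/- sqrt((33/10)^2 - 4*(-14/5))] / 2
Discriminant = 1089/100 + 56/5 = 2209/100; sqrt = 47/10.
z = (-33/10 +/- 47/10) / 2 => z = 7/10 or z = -4.
|p1| = 4, |p2| = 7/10.
For BIBO stability, all poles must lie inside the unit circle (|p| < 1).
System is UNSTABLE since at least one |p| >= 1.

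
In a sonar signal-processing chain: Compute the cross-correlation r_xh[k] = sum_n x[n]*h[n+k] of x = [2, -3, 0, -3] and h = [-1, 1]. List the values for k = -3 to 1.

Both sequences indexed from 0 and zero outside their support.
Lags with overlap: k = -3 to 1.
  r_xh[-3] = x[3]*h[0] = 3
  r_xh[-2] = x[2]*h[0] + x[3]*h[1] = -3
  r_xh[-1] = x[1]*h[0] + x[2]*h[1] = 3
  r_xh[0] = x[0]*h[0] + x[1]*h[1] = -5
  r_xh[1] = x[0]*h[1] = 2
r_xh = [3, -3, 3, -5, 2] (for k = -3, ..., 1)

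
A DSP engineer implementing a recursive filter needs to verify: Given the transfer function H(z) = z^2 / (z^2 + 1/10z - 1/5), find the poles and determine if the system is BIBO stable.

Poles are roots of the denominator: z^2 + 1/10z - 1/5 = 0.
Quadratic formula: z = [-(1/10) +/- sqrt((1/10)^2 - 4*(-1/5))] / 2
Discriminant = 1/100 + 4/5 = 81/100; sqrt = 9/10.
z = (-1/10 +/- 9/10) / 2 => z = 2/5 or z = -1/2.
|p1| = 1/2, |p2| = 2/5.
For BIBO stability, all poles must lie inside the unit circle (|p| < 1).
System is STABLE since both |p| < 1.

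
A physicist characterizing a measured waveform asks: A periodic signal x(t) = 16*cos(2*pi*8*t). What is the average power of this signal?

Average power of A*cos(wt) is A^2/2.
P = 16^2 / 2 = 256/2 = 128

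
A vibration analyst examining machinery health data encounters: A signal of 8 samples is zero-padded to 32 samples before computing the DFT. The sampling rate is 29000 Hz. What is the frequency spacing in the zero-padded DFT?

Original DFT: N = 8, resolution = f_s/N = 29000/8 = 3625 Hz
Zero-padded DFT: N = 32, resolution = f_s/N = 29000/32 = 3625/4 Hz
Zero-padding interpolates the spectrum (finer frequency grid)
but does NOT improve the true spectral resolution (ability to resolve close frequencies).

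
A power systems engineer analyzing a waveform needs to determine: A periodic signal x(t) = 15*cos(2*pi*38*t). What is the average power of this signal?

Average power of A*cos(wt) is A^2/2.
P = 15^2 / 2 = 225/2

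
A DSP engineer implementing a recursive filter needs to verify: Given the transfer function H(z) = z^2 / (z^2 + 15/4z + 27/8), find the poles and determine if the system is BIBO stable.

Poles are roots of the denominator: z^2 + 15/4z + 27/8 = 0.
Quadratic formula: z = [-(15/4) +/- sqrt((15/4)^2 - 4*(27/8))] / 2
Discriminant = 225/16 - 27/2 = 9/16; sqrt = 3/4.
z = (-15/4 +/- 3/4) / 2 => z = -3/2 or z = -9/4.
|p1| = 3/2, |p2| = 9/4.
For BIBO stability, all poles must lie inside the unit circle (|p| < 1).
System is UNSTABLE since at least one |p| >= 1.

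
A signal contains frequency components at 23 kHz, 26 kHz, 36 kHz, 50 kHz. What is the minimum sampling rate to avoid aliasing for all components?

The highest frequency component is f_max = 50 kHz.
Nyquist rate = 2 * f_max = 2 * 50 kHz = 100 kHz.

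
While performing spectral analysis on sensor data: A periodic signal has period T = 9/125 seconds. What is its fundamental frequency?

The fundamental frequency is the reciprocal of the period.
f = 1/T = 1/(9/125) = 125/9 Hz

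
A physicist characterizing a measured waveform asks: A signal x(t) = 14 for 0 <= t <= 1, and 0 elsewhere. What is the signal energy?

Energy = integral of |x(t)|^2 dt over the signal duration
= 14^2 * 1 = 196 * 1 = 196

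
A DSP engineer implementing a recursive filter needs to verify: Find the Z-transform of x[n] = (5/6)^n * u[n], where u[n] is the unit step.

The Z-transform of a^n * u[n] is z/(z-a) for |z| > |a|.
Here a = 5/6, so X(z) = z/(z - (5/6)) = 6z/(6z - 5)
ROC: |z| > 5/6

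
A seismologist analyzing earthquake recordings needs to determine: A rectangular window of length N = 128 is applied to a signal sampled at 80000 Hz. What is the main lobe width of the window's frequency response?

For a rectangular window of length N,
the main lobe width in frequency is 2*f_s/N.
= 2*80000/128 = 1250 Hz
This determines the minimum frequency separation for resolving two sinusoids.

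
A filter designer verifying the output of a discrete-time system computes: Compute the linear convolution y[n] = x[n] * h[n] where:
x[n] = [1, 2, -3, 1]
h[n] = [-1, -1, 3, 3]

y[n] = sum_k x[k]*h[n-k]. Output length = len(x) + len(h) - 1 = 4 + 4 - 1 = 7.
y[0] = 1*-1 = -1
y[1] = 2*-1 + 1*-1 = -3
y[2] = -3*-1 + 2*-1 + 1*3 = 4
y[3] = 1*-1 + -3*-1 + 2*3 + 1*3 = 11
y[4] = 1*-1 + -3*3 + 2*3 = -4
y[5] = 1*3 + -3*3 = -6
y[6] = 1*3 = 3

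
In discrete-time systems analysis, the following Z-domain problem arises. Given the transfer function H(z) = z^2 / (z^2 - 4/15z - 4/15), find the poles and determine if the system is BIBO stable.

Poles are roots of the denominator: z^2 - 4/15z - 4/15 = 0.
Quadratic formula: z = [-(-4/15) +/- sqrt((-4/15)^2 - 4*(-4/15))] / 2
Discriminant = 16/225 + 16/15 = 256/225; sqrt = 16/15.
z = (4/15 +/- 16/15) / 2 => z = 2/3 or z = -2/5.
|p1| = 2/3, |p2| = 2/5.
For BIBO stability, all poles must lie inside the unit circle (|p| < 1).
System is STABLE since both |p| < 1.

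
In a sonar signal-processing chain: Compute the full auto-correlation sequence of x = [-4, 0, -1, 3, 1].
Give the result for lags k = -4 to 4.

r_xx[k] = sum_m x[m]*x[m+k], indexed from 0, for k = -4 to 4:
  r_xx[-4] = x[4]*x[0] = -4
  r_xx[-3] = x[3]*x[0] + x[4]*x[1] = -12
  r_xx[-2] = x[2]*x[0] + x[3]*x[1] + x[4]*x[2] = 3
  r_xx[-1] = x[1]*x[0] + x[2]*x[1] + x[3]*x[2] + x[4]*x[3] = 0
  r_xx[0] = x[0]*x[0] + x[1]*x[1] + x[2]*x[2] + x[3]*x[3] + x[4]*x[4] = 27
  r_xx[1] = x[0]*x[1] + x[1]*x[2] + x[2]*x[3] + x[3]*x[4] = 0
  r_xx[2] = x[0]*x[2] + x[1]*x[3] + x[2]*x[4] = 3
  r_xx[3] = x[0]*x[3] + x[1]*x[4] = -12
  r_xx[4] = x[0]*x[4] = -4
r_xx = [-4, -12, 3, 0, 27, 0, 3, -12, -4]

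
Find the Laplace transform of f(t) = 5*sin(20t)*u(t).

Standard pair: sin(wt)*u(t) <-> w/(s^2+w^2)
With w = 20: L{5*sin(20t)*u(t)} = 100/(s^2+400)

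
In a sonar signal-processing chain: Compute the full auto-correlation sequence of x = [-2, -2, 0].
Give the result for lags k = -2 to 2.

r_xx[k] = sum_m x[m]*x[m+k], indexed from 0, for k = -2 to 2:
  r_xx[-2] = x[2]*x[0] = 0
  r_xx[-1] = x[1]*x[0] + x[2]*x[1] = 4
  r_xx[0] = x[0]*x[0] + x[1]*x[1] + x[2]*x[2] = 8
  r_xx[1] = x[0]*x[1] + x[1]*x[2] = 4
  r_xx[2] = x[0]*x[2] = 0
r_xx = [0, 4, 8, 4, 0]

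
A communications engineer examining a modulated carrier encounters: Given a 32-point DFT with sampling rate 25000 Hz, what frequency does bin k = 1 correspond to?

The frequency of DFT bin k is: f_k = k * f_s / N
f_1 = 1 * 25000 / 32 = 3125/4 Hz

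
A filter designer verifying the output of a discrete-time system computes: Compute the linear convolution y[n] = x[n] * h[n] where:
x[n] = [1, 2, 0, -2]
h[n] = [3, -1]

y[n] = sum_k x[k]*h[n-k]. Output length = len(x) + len(h) - 1 = 4 + 2 - 1 = 5.
y[0] = 1*3 = 3
y[1] = 2*3 + 1*-1 = 5
y[2] = 0*3 + 2*-1 = -2
y[3] = -2*3 + 0*-1 = -6
y[4] = -2*-1 = 2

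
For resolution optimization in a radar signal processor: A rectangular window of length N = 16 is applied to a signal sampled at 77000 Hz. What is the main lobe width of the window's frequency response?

For a rectangular window of length N,
the main lobe width in frequency is 2*f_s/N.
= 2*77000/16 = 9625 Hz
This determines the minimum frequency separation for resolving two sinusoids.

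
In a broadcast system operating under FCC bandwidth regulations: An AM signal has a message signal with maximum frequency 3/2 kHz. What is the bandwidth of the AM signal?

In AM (double-sideband), the bandwidth is twice the message frequency.
BW = 2 * f_m = 2 * 3/2 kHz = 3 kHz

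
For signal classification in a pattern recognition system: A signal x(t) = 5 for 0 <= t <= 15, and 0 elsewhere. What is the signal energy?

Energy = integral of |x(t)|^2 dt over the signal duration
= 5^2 * 15 = 25 * 15 = 375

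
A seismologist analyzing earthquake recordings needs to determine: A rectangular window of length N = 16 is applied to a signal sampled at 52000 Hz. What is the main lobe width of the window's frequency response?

For a rectangular window of length N,
the main lobe width in frequency is 2*f_s/N.
= 2*52000/16 = 6500 Hz
This determines the minimum frequency separation for resolving two sinusoids.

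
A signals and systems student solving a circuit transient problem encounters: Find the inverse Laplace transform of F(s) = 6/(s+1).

Standard pair: k/(s+a) <-> k*e^(-at)*u(t)
With k=6, a=1: f(t) = 6*e^(-t)*u(t)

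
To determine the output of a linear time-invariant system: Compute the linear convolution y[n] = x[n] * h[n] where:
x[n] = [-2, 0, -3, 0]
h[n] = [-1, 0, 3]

y[n] = sum_k x[k]*h[n-k]. Output length = len(x) + len(h) - 1 = 4 + 3 - 1 = 6.
y[0] = -2*-1 = 2
y[1] = 0*-1 + -2*0 = 0
y[2] = -3*-1 + 0*0 + -2*3 = -3
y[3] = 0*-1 + -3*0 + 0*3 = 0
y[4] = 0*0 + -3*3 = -9
y[5] = 0*3 = 0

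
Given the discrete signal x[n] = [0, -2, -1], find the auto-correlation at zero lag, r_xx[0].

The auto-correlation at zero lag r_xx[0] equals the signal energy.
r_xx[0] = sum of x[n]^2 = 0^2 + (-2)^2 + (-1)^2
= 0 + 4 + 1 = 5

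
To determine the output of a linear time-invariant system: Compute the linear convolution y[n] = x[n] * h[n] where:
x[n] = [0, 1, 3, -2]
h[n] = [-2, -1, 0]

y[n] = sum_k x[k]*h[n-k]. Output length = len(x) + len(h) - 1 = 4 + 3 - 1 = 6.
y[0] = 0*-2 = 0
y[1] = 1*-2 + 0*-1 = -2
y[2] = 3*-2 + 1*-1 + 0*0 = -7
y[3] = -2*-2 + 3*-1 + 1*0 = 1
y[4] = -2*-1 + 3*0 = 2
y[5] = -2*0 = 0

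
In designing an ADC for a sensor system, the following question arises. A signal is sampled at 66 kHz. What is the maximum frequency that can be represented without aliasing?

The maximum frequency that can be represented without aliasing
is the Nyquist frequency: f_max = f_s / 2 = 66 kHz / 2 = 33 kHz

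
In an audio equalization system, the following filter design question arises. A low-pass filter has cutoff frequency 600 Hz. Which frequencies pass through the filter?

A low-pass filter passes all frequencies below the cutoff frequency 600 Hz and attenuates higher frequencies.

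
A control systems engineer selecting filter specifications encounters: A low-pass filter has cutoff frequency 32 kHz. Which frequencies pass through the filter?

A low-pass filter passes all frequencies below the cutoff frequency 32 kHz and attenuates higher frequencies.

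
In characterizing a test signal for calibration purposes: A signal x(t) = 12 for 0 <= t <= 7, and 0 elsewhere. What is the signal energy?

Energy = integral of |x(t)|^2 dt over the signal duration
= 12^2 * 7 = 144 * 7 = 1008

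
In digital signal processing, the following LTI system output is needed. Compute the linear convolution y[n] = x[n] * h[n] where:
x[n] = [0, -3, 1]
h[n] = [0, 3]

y[n] = sum_k x[k]*h[n-k]. Output length = len(x) + len(h) - 1 = 3 + 2 - 1 = 4.
y[0] = 0*0 = 0
y[1] = -3*0 + 0*3 = 0
y[2] = 1*0 + -3*3 = -9
y[3] = 1*3 = 3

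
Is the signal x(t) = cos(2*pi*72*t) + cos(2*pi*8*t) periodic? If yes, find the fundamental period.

f1 = 72 Hz, f2 = 8 Hz
Period T1 = 1/72, T2 = 1/8
Ratio T1/T2 = 8/72, which is rational.
The signal is periodic with fundamental period T = 1/GCD(72,8) = 1/8 s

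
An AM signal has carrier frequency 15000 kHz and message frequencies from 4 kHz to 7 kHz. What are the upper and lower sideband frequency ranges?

Upper sideband (USB) = fc + [fm_low, fm_high] = 15000 + [4, 7] = [15004, 15007] kHz
Lower sideband (LSB) = fc - [fm_high, fm_low] = 15000 - [7, 4] = [14993, 14996] kHz
Total occupied spectrum: 14993 kHz to 15007 kHz (plus carrier at 15000 kHz)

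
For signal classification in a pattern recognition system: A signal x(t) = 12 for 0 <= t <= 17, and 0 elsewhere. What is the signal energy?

Energy = integral of |x(t)|^2 dt over the signal duration
= 12^2 * 17 = 144 * 17 = 2448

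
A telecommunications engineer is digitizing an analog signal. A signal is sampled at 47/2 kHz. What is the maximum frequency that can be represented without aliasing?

The maximum frequency that can be represented without aliasing
is the Nyquist frequency: f_max = f_s / 2 = 47/2 kHz / 2 = 47/4 kHz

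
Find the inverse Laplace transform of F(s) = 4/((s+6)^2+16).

Standard pair: w/((s+a)^2+w^2) <-> e^(-at)*sin(wt)*u(t)
With a=6, w=4: f(t) = e^(-6t)*sin(4t)*u(t)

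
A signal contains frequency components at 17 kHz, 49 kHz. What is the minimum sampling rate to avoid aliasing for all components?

The highest frequency component is f_max = 49 kHz.
Nyquist rate = 2 * f_max = 2 * 49 kHz = 98 kHz.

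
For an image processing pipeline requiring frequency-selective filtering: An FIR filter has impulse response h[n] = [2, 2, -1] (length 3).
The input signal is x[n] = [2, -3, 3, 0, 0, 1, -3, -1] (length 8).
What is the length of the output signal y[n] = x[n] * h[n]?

For linear convolution, the output length is:
len(y) = len(x) + len(h) - 1 = 8 + 3 - 1 = 10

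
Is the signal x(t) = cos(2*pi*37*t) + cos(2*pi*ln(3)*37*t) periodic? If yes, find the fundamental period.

f1 = 37 Hz, f2 = 37*ln(3) Hz
Ratio f2/f1 = ln(3), which is irrational.
Since the frequency ratio is irrational, no common period exists.
The signal is not periodic.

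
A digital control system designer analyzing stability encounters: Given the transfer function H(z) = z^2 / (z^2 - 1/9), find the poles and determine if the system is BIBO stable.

Poles are roots of the denominator: z^2 - 1/9 = 0.
Quadratic formula: z = [-(0) +/- sqrt((0)^2 - 4*(-1/9))] / 2
Discriminant = 0 + 4/9 = 4/9; sqrt = 2/3.
z = (0 +/- 2/3) / 2 => z = 1/3 or z = -1/3.
|p1| = 1/3, |p2| = 1/3.
For BIBO stability, all poles must lie inside the unit circle (|p| < 1).
System is STABLE since both |p| < 1.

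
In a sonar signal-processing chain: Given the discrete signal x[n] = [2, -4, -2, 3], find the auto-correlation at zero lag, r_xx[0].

The auto-correlation at zero lag r_xx[0] equals the signal energy.
r_xx[0] = sum of x[n]^2 = 2^2 + (-4)^2 + (-2)^2 + 3^2
= 4 + 16 + 4 + 9 = 33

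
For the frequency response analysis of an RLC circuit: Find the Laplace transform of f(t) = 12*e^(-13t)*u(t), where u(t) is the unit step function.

Standard Laplace transform pair:
e^(-at)*u(t) <-> 1/(s+a)
With a = 13: L{12*e^(-13t)*u(t)} = 12/(s+13), ROC: Re(s) > -13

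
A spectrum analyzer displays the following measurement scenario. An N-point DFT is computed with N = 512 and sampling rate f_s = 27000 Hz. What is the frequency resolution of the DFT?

DFT frequency resolution = f_s / N
= 27000 / 512 = 3375/64 Hz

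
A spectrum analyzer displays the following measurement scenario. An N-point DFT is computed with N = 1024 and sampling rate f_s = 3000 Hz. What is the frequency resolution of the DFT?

DFT frequency resolution = f_s / N
= 3000 / 1024 = 375/128 Hz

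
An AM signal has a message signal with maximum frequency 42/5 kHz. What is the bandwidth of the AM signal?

In AM (double-sideband), the bandwidth is twice the message frequency.
BW = 2 * f_m = 2 * 42/5 kHz = 84/5 kHz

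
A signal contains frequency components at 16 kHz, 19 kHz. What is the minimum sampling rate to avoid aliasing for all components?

The highest frequency component is f_max = 19 kHz.
Nyquist rate = 2 * f_max = 2 * 19 kHz = 38 kHz.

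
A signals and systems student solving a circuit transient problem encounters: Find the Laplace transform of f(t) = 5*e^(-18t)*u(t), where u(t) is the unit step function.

Standard Laplace transform pair:
e^(-at)*u(t) <-> 1/(s+a)
With a = 18: L{5*e^(-18t)*u(t)} = 5/(s+18), ROC: Re(s) > -18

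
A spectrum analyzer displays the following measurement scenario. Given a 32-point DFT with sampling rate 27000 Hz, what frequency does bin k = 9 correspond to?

The frequency of DFT bin k is: f_k = k * f_s / N
f_9 = 9 * 27000 / 32 = 30375/4 Hz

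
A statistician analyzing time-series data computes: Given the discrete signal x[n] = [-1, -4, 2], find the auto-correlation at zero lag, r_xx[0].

The auto-correlation at zero lag r_xx[0] equals the signal energy.
r_xx[0] = sum of x[n]^2 = (-1)^2 + (-4)^2 + 2^2
= 1 + 16 + 4 = 21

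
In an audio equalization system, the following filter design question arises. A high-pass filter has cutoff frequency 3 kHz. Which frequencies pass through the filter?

A high-pass filter passes all frequencies above the cutoff frequency 3 kHz and attenuates lower frequencies.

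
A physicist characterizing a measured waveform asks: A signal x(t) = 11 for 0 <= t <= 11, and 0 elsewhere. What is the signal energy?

Energy = integral of |x(t)|^2 dt over the signal duration
= 11^2 * 11 = 121 * 11 = 1331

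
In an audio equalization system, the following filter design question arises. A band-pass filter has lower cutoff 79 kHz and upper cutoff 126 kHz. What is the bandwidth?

Bandwidth = f_high - f_low
= 126 kHz - 79 kHz = 47 kHz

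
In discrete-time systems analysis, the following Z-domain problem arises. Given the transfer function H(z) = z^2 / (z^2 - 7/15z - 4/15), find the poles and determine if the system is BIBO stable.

Poles are roots of the denominator: z^2 - 7/15z - 4/15 = 0.
Quadratic formula: z = [-(-7/15) +/- sqrt((-7/15)^2 - 4*(-4/15))] / 2
Discriminant = 49/225 + 16/15 = 289/225; sqrt = 17/15.
z = (7/15 +/- 17/15) / 2 => z = 4/5 or z = -1/3.
|p1| = 4/5, |p2| = 1/3.
For BIBO stability, all poles must lie inside the unit circle (|p| < 1).
System is STABLE since both |p| < 1.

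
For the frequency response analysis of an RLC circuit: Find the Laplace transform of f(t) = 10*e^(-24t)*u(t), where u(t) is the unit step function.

Standard Laplace transform pair:
e^(-at)*u(t) <-> 1/(s+a)
With a = 24: L{10*e^(-24t)*u(t)} = 10/(s+24), ROC: Re(s) > -24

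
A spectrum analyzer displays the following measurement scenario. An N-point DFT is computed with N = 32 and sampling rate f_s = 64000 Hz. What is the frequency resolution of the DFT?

DFT frequency resolution = f_s / N
= 64000 / 32 = 2000 Hz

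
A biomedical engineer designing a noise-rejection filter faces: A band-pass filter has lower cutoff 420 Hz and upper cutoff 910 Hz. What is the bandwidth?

Bandwidth = f_high - f_low
= 910 Hz - 420 Hz = 490 Hz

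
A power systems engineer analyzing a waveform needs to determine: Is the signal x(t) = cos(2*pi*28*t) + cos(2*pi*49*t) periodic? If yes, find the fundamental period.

f1 = 28 Hz, f2 = 49 Hz
Period T1 = 1/28, T2 = 1/49
Ratio T1/T2 = 49/28, which is rational.
The signal is periodic with fundamental period T = 1/GCD(28,49) = 1/7 s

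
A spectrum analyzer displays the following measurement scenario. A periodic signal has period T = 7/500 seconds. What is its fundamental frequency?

The fundamental frequency is the reciprocal of the period.
f = 1/T = 1/(7/500) = 500/7 Hz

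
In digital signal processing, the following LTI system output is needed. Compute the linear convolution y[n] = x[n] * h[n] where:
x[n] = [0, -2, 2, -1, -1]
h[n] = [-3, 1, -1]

y[n] = sum_k x[k]*h[n-k]. Output length = len(x) + len(h) - 1 = 5 + 3 - 1 = 7.
y[0] = 0*-3 = 0
y[1] = -2*-3 + 0*1 = 6
y[2] = 2*-3 + -2*1 + 0*-1 = -8
y[3] = -1*-3 + 2*1 + -2*-1 = 7
y[4] = -1*-3 + -1*1 + 2*-1 = 0
y[5] = -1*1 + -1*-1 = 0
y[6] = -1*-1 = 1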